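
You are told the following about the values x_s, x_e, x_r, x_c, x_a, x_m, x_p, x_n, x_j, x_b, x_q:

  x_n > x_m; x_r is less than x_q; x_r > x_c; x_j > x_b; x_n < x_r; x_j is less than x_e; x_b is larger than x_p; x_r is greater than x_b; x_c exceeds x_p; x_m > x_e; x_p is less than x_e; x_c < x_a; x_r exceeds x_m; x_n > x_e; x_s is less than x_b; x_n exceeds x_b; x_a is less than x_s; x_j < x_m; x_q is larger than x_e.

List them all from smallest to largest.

The consecutive links are each given: x_p < x_c; x_c < x_a; x_a < x_s; x_s < x_b; x_b < x_j; x_j < x_e; x_e < x_m; x_m < x_n; x_n < x_r; x_r < x_q.

x_p < x_c < x_a < x_s < x_b < x_j < x_e < x_m < x_n < x_r < x_q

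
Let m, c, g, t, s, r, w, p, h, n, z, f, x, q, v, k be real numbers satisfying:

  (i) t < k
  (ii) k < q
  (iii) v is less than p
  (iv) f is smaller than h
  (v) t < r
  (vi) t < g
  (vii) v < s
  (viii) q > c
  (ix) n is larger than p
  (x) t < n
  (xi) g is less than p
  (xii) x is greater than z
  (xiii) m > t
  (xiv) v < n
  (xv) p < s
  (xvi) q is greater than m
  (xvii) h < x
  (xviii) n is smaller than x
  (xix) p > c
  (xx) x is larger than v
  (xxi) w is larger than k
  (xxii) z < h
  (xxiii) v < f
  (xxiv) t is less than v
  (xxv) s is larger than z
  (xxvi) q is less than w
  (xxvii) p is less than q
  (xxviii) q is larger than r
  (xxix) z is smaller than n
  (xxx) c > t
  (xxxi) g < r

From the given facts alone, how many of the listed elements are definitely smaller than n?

The elements the relations force below n are t, c, g, v, z, p — no chain reaches any other.
That is 6.

6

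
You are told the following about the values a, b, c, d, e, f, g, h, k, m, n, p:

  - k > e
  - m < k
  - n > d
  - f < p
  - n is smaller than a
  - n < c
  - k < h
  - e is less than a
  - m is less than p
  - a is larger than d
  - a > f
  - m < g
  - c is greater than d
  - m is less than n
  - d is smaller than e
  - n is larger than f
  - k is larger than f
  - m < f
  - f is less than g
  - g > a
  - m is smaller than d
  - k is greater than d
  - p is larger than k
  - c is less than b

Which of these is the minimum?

Chaining upward from m: directly above it, f, d, k, n, p, g; then e, a, h, c; then b.
That covers every other element, and nothing is given below m, so m is the minimum.

m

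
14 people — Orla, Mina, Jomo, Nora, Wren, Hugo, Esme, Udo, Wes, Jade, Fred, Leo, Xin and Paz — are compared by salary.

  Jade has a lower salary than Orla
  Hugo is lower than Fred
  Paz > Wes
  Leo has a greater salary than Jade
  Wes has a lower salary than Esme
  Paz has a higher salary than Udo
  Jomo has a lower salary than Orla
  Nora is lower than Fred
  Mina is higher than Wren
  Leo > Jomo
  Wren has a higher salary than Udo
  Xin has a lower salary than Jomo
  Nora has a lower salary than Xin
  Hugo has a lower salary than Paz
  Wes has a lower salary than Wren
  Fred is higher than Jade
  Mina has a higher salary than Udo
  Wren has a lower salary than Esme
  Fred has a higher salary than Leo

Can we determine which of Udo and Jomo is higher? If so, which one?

undetermined

Following every chain through Udo: above Udo we get Wren, Paz, Mina, Esme.
Jomo is not reached, and no chain runs the other way from Jomo to Udo.
So the given relations leave the order of Udo and Jomo undetermined.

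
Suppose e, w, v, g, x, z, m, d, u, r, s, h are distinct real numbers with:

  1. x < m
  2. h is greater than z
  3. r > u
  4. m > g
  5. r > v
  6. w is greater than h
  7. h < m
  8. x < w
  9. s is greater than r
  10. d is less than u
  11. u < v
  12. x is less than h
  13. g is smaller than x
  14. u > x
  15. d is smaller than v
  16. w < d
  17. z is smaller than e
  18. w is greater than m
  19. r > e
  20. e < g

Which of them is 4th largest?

Chaining the given pairs: z < e < g < x < h < m < w < d < u < v < r < s.
Counting 4 from the largest end gives u.

u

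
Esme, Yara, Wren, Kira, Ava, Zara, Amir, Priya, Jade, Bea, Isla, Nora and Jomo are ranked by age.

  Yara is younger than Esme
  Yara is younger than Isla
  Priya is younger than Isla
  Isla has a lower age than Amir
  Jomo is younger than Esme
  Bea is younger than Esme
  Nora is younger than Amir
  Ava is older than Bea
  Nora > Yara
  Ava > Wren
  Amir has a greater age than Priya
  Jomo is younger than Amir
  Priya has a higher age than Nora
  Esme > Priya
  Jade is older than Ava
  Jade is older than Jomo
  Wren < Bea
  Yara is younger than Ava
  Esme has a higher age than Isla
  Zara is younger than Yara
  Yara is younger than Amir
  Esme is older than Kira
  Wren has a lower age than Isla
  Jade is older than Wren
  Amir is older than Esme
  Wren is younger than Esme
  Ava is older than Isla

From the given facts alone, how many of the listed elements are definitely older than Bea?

4

Directly above Bea: Ava, Esme.
One step further: Jade, Amir (4 so far).
Nothing else is reachable above Bea; 4 in all.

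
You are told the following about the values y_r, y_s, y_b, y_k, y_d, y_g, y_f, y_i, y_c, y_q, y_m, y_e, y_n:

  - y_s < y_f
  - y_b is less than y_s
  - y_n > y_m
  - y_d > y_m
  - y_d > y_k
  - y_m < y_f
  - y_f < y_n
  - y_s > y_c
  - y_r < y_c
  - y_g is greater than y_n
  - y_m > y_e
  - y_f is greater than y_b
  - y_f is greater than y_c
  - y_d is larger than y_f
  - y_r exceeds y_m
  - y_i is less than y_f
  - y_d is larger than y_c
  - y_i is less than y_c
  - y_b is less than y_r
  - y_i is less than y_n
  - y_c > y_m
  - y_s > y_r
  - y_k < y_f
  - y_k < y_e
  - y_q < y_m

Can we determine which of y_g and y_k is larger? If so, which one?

Link the given pairs in sequence: y_k < y_e; y_e < y_m; y_m < y_r; y_r < y_c; y_c < y_s; y_s < y_f; y_f < y_n; y_n < y_g.
Together: y_k < y_e < y_m < y_r < y_c < y_s < y_f < y_n < y_g.
So y_g is larger.

y_g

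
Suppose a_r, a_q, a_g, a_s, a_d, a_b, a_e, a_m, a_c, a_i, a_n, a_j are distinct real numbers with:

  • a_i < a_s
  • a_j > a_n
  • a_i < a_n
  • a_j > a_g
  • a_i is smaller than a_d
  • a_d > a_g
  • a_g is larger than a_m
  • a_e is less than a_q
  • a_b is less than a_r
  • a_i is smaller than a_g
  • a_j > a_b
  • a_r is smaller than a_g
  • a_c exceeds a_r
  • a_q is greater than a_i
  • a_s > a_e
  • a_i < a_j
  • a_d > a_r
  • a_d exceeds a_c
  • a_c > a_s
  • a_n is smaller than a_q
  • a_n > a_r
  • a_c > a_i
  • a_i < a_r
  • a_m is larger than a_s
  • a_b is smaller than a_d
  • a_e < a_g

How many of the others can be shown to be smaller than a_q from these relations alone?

5

From a_q the given relations immediately reach a_i, a_e, a_n.
From those, a_r — 4 in total.
From those, a_b — 5 in total.
Nothing else is reachable below a_q; 5 in all.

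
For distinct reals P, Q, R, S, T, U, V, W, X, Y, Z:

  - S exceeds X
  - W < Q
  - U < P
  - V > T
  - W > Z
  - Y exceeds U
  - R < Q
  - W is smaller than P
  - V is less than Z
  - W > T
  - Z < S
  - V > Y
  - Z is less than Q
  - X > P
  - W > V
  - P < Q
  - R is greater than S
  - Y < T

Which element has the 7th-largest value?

Z

Chaining the given pairs: U < Y < T < V < Z < W < P < X < S < R < Q.
Counting 7 from the largest end gives Z.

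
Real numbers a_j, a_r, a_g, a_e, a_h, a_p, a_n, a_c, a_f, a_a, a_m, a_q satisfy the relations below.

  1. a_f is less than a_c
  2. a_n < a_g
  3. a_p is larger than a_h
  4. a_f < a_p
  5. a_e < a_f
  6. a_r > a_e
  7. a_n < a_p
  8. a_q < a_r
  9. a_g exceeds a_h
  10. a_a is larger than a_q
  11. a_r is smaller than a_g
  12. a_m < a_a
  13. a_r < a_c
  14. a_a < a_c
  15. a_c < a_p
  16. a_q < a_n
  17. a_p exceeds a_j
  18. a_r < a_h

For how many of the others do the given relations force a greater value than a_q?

7

Directly above a_q: a_n, a_r, a_a.
One step further: a_h, a_g, a_c, a_p (7 so far).
Nothing else is reachable above a_q; 7 in all.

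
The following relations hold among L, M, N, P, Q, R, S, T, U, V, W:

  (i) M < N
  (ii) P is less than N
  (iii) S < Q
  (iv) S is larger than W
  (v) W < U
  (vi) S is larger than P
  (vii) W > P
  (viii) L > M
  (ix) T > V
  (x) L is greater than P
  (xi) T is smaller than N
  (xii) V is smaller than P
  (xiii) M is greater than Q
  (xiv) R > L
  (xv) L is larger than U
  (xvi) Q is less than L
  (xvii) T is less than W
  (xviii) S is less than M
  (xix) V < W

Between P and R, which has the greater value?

R

Following the relations from P: P < W < S < Q < M < L < R.
So P < R; R is the larger of the two.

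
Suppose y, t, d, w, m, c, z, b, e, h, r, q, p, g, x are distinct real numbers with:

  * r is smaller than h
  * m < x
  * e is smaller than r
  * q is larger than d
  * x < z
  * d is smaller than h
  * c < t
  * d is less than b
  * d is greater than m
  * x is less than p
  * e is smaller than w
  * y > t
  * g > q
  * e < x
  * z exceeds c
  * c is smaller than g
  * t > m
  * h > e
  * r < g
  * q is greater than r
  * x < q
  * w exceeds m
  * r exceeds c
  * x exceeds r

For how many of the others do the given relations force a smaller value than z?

5

From z the given relations immediately reach c, x.
From those, e, m, r — 5 in total.
Nothing else is reachable below z; 5 in all.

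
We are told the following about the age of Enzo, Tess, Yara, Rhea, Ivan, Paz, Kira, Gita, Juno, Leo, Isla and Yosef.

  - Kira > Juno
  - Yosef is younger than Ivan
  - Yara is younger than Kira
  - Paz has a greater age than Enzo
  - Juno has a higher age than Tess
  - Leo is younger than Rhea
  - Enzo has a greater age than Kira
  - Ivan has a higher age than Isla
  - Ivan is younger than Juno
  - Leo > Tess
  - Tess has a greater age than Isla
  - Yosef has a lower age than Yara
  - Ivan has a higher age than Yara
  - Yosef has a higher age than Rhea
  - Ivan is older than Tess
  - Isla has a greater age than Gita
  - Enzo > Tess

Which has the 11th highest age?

The consecutive relations fix a unique order: Gita < Isla < Tess < Leo < Rhea < Yosef < Yara < Ivan < Juno < Kira < Enzo < Paz.
The 11th largest is Isla.

Isla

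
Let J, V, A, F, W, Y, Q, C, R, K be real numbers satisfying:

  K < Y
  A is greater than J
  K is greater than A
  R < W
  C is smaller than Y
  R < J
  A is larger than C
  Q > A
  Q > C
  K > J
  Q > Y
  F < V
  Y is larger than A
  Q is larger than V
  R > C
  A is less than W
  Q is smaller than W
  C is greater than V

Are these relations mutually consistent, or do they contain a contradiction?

consistent

Every relation is compatible with F < V < C < R < J < A < K < Y < Q < W; the set is consistent.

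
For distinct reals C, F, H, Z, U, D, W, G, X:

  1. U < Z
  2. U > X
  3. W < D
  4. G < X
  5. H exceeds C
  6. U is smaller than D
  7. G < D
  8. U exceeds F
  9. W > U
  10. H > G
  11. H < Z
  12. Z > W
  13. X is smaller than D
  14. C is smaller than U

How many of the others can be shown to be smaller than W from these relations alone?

Directly below W: U.
One step further: C, X, F (4 so far).
One step further: G (5 so far).
No other element is forced below W by the given relations, so the count is 5.

5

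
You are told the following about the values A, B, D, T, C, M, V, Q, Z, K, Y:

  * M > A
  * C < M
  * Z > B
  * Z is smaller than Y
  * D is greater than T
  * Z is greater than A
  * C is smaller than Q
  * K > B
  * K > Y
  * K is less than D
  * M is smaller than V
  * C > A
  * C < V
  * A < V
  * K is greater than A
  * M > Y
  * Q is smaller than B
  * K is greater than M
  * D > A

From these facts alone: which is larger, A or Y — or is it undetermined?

Link the given pairs in sequence: A < C; C < Q; Q < B; B < Z; Z < Y.
Chaining these gives A < C < Q < B < Z < Y.
So Y is larger.

Y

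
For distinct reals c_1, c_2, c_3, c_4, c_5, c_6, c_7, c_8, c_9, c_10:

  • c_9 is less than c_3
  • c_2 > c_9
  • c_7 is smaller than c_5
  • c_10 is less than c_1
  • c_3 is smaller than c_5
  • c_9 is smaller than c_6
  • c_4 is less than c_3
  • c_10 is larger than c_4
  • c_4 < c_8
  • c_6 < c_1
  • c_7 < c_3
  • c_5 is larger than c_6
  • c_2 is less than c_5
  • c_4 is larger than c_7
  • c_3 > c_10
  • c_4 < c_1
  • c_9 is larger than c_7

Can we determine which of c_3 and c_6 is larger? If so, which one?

undetermined

Following every chain through c_3: above c_3 we get c_5; below c_3 we get c_7, c_4, c_9, c_10.
c_6 is not reached, and no chain runs the other way from c_6 to c_3.
So the given relations leave the order of c_3 and c_6 undetermined.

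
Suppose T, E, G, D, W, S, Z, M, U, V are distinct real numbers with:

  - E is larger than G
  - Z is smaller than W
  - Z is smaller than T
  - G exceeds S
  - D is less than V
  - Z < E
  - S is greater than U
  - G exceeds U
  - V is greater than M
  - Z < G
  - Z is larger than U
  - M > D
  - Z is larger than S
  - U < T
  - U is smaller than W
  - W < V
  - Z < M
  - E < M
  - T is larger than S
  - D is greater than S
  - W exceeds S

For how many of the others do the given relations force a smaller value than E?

4

From E the given relations immediately reach Z, G.
From those, U, S — 4 in total.
Nothing else is reachable below E; 4 in all.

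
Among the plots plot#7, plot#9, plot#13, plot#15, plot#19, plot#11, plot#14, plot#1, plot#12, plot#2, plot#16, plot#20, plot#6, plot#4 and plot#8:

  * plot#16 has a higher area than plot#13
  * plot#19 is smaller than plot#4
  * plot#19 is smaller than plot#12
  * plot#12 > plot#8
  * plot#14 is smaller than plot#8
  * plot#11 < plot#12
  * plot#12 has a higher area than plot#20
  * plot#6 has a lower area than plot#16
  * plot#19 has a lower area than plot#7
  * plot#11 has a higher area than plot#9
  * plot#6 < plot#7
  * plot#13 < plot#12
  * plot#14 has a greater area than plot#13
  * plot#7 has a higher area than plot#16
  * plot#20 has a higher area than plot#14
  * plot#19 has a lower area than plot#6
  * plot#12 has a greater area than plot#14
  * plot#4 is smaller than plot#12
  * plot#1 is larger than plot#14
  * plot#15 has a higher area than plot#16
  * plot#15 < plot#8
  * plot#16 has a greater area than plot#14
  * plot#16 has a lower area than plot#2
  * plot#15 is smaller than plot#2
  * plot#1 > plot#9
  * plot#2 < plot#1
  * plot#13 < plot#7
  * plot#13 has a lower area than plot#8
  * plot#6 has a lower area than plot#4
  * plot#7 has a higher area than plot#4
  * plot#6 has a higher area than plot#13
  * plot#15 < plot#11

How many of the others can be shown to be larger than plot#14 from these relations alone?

9

From plot#14 the given relations immediately reach plot#20, plot#16, plot#1, plot#8, plot#12.
From those, plot#15, plot#2, plot#7 — 8 in total.
From those, plot#11 — 9 in total.
No other element is forced above plot#14 by the given relations, so the count is 9.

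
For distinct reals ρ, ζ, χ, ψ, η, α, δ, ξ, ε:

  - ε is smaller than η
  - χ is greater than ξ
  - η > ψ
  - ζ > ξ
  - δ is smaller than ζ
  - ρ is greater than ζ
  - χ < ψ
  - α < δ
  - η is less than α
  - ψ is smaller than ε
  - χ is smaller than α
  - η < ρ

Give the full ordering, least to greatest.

The consecutive links are each given: ξ < χ; χ < ψ; ψ < ε; ε < η; η < α; α < δ; δ < ζ; ζ < ρ.

ξ < χ < ψ < ε < η < α < δ < ζ < ρ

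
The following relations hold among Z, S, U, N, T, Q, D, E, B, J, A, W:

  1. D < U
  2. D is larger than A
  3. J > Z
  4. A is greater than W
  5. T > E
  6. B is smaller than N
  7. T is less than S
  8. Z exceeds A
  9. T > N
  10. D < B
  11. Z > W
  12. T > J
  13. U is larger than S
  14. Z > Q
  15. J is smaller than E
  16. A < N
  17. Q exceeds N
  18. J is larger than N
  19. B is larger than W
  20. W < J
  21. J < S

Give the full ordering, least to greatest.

Each adjacent pair is fixed by a given relation: W < A; A < D; D < B; B < N; N < Q; Q < Z; Z < J; J < E; E < T; T < S; S < U. Chaining them end to end gives the full order.

W < A < D < B < N < Q < Z < J < E < T < S < U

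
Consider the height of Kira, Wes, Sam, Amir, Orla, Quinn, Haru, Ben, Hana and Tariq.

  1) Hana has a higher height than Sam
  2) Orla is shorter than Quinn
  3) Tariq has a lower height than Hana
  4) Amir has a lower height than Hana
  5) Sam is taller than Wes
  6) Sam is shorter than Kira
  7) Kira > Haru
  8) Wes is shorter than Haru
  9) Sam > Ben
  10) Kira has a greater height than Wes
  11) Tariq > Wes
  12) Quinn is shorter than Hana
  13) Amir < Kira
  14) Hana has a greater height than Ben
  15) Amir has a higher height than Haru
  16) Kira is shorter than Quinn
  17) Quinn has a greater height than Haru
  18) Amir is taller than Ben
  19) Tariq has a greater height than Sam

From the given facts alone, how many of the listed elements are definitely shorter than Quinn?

7

From Quinn the given relations immediately reach Haru, Kira, Orla.
From those, Wes, Sam, Amir — 6 in total.
From those, Ben — 7 in total.
Nothing else is reachable below Quinn; 7 in all.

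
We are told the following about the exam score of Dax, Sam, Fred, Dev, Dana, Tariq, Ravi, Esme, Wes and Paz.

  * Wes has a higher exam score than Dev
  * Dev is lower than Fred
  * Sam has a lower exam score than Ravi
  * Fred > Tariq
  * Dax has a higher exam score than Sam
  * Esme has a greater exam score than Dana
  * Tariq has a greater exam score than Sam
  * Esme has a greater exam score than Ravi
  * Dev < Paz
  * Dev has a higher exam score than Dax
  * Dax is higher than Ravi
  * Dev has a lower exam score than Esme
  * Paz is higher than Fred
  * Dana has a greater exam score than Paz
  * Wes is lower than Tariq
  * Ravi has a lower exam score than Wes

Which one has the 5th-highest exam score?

Chaining the given pairs: Sam < Ravi < Dax < Dev < Wes < Tariq < Fred < Paz < Dana < Esme.
Counting 5 from the largest end gives Tariq.

Tariq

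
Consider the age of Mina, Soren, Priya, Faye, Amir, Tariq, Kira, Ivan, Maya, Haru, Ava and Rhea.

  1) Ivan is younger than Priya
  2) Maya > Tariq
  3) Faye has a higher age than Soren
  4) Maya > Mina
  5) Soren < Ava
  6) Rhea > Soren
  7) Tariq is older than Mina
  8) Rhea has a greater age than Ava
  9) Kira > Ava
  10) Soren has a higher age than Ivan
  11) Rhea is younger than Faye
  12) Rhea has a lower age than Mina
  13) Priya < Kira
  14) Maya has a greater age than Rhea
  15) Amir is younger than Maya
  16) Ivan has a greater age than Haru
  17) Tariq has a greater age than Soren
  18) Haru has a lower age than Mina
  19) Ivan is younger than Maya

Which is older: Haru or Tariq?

The relevant relations are Haru < Ivan; Ivan < Soren; Soren < Ava; Ava < Rhea; Rhea < Mina; Mina < Tariq.
Together: Haru < Ivan < Soren < Ava < Rhea < Mina < Tariq.
So Haru < Tariq; Tariq is the older of the two.

Tariq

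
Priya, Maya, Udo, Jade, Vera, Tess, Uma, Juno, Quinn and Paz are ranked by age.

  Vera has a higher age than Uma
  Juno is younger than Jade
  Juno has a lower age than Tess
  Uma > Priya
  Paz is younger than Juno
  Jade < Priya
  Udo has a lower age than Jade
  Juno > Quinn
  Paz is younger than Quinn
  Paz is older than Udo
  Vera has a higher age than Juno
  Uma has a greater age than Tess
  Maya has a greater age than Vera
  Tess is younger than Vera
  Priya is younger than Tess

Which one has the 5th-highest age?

The consecutive relations fix a unique order: Udo < Paz < Quinn < Juno < Jade < Priya < Tess < Uma < Vera < Maya.
Counting 5 from the largest end gives Priya.

Priya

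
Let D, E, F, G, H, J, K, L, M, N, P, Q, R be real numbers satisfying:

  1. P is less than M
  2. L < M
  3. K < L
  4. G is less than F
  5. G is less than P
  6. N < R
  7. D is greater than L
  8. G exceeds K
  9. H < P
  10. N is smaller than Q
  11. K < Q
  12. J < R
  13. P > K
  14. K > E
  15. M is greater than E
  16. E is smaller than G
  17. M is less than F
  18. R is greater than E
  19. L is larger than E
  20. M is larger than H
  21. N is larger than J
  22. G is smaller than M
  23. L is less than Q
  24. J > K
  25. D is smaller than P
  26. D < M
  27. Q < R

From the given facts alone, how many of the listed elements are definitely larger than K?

10

Directly above K: L, J, G, Q, P.
One step further: N, D, M, F, R (10 so far).
Nothing else is reachable above K; 10 in all.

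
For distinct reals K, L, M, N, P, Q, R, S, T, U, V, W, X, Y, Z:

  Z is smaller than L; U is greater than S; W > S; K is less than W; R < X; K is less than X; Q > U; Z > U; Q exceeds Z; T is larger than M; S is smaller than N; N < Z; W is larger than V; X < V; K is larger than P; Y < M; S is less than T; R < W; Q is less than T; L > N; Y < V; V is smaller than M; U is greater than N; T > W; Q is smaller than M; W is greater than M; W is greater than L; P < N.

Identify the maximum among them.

S is not greatest since S < N; P is not greatest since P < N; N is not greatest since N < L; U is not greatest since U < Q; K is not greatest since K < X; R is not greatest since R < W; X is not greatest since X < V; Y is not greatest since Y < M; V is not greatest since V < M; Z is not greatest since Z < L; Q is not greatest since Q < M; L is not greatest since L < W; M is not greatest since M < W; W is not greatest since W < T.
Only T has nothing above it, so T is the maximum.

T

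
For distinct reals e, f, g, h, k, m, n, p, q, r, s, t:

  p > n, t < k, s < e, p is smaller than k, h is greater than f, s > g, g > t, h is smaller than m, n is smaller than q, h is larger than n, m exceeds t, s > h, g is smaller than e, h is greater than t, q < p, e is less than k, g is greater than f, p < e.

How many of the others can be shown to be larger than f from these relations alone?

From f the given relations immediately reach g, h.
From those, s, e, m — 5 in total.
From those, k — 6 in total.
Nothing else is reachable above f; 6 in all.

6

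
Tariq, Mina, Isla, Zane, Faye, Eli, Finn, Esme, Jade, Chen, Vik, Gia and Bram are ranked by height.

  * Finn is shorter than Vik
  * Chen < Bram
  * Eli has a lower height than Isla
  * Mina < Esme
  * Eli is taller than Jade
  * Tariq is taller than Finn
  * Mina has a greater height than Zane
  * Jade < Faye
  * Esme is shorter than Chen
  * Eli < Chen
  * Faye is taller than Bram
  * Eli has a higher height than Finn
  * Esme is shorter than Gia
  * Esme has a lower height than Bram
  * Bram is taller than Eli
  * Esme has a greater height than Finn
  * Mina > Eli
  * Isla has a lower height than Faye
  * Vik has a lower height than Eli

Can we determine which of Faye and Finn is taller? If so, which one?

Following the relations from Finn: Finn < Vik < Eli < Mina < Esme < Chen < Bram < Faye.
So Faye is taller.

Faye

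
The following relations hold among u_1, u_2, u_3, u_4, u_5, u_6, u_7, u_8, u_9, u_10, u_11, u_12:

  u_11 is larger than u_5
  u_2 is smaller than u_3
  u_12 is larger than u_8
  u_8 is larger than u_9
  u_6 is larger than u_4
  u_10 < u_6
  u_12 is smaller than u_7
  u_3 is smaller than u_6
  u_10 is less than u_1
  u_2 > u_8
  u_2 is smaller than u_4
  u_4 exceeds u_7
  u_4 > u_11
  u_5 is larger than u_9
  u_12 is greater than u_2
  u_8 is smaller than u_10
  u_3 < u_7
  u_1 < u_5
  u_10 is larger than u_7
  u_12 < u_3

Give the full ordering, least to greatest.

u_9 < u_8 < u_2 < u_12 < u_3 < u_7 < u_10 < u_1 < u_5 < u_11 < u_4 < u_6

Each adjacent pair is fixed by a given relation: u_9 < u_8; u_8 < u_2; u_2 < u_12; u_12 < u_3; u_3 < u_7; u_7 < u_10; u_10 < u_1; u_1 < u_5; u_5 < u_11; u_11 < u_4; u_4 < u_6. Chaining them end to end gives the full order.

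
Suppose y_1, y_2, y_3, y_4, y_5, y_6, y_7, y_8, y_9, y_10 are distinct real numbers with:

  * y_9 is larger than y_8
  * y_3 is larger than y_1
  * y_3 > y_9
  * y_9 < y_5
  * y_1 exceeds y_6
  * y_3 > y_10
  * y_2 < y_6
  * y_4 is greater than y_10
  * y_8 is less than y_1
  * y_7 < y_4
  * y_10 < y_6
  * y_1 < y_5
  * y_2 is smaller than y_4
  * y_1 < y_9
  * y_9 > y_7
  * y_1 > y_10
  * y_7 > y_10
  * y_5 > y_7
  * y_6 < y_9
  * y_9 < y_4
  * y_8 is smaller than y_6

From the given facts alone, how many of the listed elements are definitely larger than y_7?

4

Directly above y_7: y_9, y_5, y_4.
One step further: y_3 (4 so far).
No other element is forced above y_7 by the given relations, so the count is 4.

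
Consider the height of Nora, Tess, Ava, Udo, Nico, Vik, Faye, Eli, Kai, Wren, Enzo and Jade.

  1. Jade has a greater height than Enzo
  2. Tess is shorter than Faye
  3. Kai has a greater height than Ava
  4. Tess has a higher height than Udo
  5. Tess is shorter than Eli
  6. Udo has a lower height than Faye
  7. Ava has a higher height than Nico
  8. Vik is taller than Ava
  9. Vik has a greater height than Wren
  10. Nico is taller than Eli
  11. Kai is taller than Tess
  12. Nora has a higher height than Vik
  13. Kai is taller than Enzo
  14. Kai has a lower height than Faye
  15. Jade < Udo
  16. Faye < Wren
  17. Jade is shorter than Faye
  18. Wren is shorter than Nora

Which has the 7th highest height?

Piecing the relations together gives one ordering: Enzo < Jade < Udo < Tess < Eli < Nico < Ava < Kai < Faye < Wren < Vik < Nora.
Counting 7 from the largest end gives Nico.

Nico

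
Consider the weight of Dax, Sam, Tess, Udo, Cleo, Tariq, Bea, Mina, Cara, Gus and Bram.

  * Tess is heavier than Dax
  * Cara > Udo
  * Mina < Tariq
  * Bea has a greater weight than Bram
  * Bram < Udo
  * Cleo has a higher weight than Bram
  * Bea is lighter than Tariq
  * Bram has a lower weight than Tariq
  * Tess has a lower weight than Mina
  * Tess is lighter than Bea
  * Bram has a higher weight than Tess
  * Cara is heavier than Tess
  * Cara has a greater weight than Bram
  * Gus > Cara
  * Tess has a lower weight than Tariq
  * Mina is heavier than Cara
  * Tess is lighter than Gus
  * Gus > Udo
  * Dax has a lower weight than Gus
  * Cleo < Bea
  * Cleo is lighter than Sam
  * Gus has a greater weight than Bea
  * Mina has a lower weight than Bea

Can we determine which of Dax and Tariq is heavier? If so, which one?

Tariq

Chaining the given relations: Dax < Tess < Bram < Udo < Cara < Mina < Bea < Tariq.
So Tariq is heavier.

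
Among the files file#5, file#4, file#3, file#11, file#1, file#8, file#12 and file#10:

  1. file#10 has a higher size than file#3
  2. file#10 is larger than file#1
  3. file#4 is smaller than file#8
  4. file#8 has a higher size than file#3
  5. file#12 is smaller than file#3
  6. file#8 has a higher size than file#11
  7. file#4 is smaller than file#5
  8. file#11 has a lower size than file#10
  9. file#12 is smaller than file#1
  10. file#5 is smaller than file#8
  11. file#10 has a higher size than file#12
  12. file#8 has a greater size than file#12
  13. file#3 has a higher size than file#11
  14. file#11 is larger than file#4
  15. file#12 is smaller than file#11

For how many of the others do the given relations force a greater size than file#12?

Directly above file#12: file#11, file#3, file#1, file#10, file#8.
Nothing else is reachable above file#12; 5 in all.

5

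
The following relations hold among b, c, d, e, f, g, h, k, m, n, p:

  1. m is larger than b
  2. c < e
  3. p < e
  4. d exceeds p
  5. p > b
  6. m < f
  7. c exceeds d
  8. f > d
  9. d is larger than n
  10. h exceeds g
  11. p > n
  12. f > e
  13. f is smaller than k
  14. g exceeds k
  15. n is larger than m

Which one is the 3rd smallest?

The consecutive relations fix a unique order: b < m < n < p < d < c < e < f < k < g < h.
Counting 3 from the smallest end gives n.

n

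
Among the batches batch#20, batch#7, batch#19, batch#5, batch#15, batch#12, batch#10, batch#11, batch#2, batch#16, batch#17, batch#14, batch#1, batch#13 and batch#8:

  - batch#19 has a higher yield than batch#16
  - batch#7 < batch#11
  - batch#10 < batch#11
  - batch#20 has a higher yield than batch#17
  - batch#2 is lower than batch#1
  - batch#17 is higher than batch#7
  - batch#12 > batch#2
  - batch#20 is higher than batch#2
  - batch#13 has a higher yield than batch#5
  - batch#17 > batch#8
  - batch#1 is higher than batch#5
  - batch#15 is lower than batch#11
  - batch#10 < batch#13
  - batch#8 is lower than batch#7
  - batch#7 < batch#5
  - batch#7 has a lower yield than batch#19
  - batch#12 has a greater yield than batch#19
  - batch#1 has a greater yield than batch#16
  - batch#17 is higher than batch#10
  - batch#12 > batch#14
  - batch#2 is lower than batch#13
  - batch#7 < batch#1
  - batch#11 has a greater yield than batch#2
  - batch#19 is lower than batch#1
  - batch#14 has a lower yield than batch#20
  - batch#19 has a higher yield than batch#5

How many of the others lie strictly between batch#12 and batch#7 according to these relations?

Chaining upward from batch#7 reaches: batch#17, batch#20, batch#5, batch#13, batch#19, batch#11, batch#1.
Chaining downward from batch#12 reaches: batch#16, batch#2, batch#8, batch#14, batch#5, batch#19.
Strictly between batch#7 and batch#12 are those in both lists: batch#5, batch#19 — 2 elements.

2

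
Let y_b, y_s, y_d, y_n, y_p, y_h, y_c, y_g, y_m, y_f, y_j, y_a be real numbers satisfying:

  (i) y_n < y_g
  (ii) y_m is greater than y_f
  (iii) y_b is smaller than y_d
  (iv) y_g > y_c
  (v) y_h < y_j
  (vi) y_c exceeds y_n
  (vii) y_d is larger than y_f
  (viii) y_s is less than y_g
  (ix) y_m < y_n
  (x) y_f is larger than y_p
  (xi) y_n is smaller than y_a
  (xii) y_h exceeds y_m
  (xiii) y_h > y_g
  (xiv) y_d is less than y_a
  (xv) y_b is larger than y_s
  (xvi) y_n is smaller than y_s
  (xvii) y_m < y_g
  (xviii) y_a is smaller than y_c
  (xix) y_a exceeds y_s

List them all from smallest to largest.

The consecutive links are each given: y_p < y_f; y_f < y_m; y_m < y_n; y_n < y_s; y_s < y_b; y_b < y_d; y_d < y_a; y_a < y_c; y_c < y_g; y_g < y_h; y_h < y_j.

y_p < y_f < y_m < y_n < y_s < y_b < y_d < y_a < y_c < y_g < y_h < y_j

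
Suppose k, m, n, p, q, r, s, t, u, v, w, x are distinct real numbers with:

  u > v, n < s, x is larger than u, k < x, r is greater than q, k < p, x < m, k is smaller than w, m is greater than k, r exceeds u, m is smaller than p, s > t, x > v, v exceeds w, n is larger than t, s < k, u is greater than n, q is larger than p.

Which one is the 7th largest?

Piecing the relations together gives one ordering: t < n < s < k < w < v < u < x < m < p < q < r.
Counting 7 from the largest end gives v.

v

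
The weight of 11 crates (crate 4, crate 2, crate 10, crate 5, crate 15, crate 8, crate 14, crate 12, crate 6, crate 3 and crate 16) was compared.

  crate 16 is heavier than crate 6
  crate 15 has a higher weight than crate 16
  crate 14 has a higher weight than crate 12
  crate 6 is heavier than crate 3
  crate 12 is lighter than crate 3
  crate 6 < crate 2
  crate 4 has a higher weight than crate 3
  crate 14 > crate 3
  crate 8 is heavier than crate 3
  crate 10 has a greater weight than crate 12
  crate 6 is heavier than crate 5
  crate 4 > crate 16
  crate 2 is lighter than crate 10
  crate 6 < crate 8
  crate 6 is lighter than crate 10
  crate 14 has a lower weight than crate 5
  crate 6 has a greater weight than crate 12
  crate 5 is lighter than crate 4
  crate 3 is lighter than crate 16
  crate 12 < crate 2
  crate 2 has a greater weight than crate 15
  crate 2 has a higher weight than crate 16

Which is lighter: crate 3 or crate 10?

crate 3

Following the relations from crate 3: crate 3 < crate 14 < crate 5 < crate 6 < crate 16 < crate 15 < crate 2 < crate 10.
So crate 3 < crate 10; crate 3 is the lighter of the two.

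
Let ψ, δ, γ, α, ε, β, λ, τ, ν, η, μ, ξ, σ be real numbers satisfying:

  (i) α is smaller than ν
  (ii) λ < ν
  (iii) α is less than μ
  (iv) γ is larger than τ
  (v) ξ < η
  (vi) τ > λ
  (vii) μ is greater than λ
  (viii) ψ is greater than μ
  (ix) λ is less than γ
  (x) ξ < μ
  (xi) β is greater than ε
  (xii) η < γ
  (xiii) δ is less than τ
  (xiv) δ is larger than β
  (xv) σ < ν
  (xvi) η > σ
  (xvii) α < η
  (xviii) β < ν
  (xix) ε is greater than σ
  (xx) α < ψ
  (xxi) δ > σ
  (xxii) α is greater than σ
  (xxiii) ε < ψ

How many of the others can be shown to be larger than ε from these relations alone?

6

The elements the relations force above ε are β, δ, τ, ν, γ, ψ — no chain reaches any other.
That is 6.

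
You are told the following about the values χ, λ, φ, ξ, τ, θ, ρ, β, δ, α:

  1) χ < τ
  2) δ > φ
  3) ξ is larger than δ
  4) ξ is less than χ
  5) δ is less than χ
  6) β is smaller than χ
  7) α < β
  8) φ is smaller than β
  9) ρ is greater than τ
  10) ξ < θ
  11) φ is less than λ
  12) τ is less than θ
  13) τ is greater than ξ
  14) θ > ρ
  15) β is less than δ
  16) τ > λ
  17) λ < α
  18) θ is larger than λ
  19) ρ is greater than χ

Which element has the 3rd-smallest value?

α

The consecutive relations fix a unique order: φ < λ < α < β < δ < ξ < χ < τ < ρ < θ.
Counting 3 from the smallest end gives α.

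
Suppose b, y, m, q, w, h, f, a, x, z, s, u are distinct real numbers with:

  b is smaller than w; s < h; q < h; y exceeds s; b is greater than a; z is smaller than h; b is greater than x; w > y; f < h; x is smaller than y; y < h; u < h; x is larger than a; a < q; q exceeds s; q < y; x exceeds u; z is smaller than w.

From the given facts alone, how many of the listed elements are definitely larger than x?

Directly above x: y, b.
One step further: h, w (4 so far).
Nothing else is reachable above x; 4 in all.

4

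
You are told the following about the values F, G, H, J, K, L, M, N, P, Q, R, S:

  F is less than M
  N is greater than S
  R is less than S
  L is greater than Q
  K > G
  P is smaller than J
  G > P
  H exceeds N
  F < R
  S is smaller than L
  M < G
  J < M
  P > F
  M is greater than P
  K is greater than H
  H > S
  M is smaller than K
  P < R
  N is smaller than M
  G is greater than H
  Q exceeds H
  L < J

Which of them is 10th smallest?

M

The consecutive relations fix a unique order: F < P < R < S < N < H < Q < L < J < M < G < K.
Counting 10 from the smallest end gives M.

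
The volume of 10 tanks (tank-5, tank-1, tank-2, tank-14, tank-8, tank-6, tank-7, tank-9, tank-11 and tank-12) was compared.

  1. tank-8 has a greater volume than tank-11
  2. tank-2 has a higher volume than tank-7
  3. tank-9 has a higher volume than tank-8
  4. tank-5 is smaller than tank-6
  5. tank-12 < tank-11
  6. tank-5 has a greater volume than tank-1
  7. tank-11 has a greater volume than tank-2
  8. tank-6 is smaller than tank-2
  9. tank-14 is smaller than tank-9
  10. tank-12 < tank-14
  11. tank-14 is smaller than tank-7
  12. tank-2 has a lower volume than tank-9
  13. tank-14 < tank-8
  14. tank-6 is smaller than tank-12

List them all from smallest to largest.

tank-1 < tank-5 < tank-6 < tank-12 < tank-14 < tank-7 < tank-2 < tank-11 < tank-8 < tank-9

Nothing is placed below tank-1, so it is least; from there tank-1 < tank-5; tank-5 < tank-6; tank-6 < tank-12; tank-12 < tank-14; tank-14 < tank-7; tank-7 < tank-2; tank-2 < tank-11; tank-11 < tank-8; tank-8 < tank-9, each given directly.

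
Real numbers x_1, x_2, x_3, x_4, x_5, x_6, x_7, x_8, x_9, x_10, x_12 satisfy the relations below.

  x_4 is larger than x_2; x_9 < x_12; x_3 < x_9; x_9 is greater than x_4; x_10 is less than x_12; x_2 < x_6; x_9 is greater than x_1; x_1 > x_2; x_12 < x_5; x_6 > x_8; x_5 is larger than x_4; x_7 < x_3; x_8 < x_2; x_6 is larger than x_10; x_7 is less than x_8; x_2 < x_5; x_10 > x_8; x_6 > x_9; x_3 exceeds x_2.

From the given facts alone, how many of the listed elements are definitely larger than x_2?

7

Directly above x_2: x_4, x_1, x_3, x_5, x_6.
One step further: x_9 (6 so far).
One step further: x_12 (7 so far).
No other element is forced above x_2 by the given relations, so the count is 7.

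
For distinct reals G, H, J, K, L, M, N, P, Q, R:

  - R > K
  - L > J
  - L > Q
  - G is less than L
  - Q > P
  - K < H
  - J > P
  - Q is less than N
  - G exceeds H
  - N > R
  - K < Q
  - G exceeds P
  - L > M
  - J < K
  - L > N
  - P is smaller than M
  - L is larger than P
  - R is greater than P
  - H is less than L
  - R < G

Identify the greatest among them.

L

Chaining downward from L: directly below it, P, J, Q, M, H, G, N; then K, R.
That covers every other element, and nothing is given above L, so L is the greatest.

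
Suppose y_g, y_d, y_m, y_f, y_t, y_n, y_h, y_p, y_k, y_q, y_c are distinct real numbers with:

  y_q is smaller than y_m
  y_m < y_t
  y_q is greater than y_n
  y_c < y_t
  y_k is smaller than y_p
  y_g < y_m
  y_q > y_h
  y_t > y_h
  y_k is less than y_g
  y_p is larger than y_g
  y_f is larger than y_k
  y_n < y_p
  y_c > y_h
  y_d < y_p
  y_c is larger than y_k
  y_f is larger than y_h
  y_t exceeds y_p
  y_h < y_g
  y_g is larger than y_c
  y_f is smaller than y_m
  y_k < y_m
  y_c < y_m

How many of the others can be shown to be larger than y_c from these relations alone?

The elements the relations force above y_c are y_g, y_p, y_m, y_t — no chain reaches any other.
That is 4.

4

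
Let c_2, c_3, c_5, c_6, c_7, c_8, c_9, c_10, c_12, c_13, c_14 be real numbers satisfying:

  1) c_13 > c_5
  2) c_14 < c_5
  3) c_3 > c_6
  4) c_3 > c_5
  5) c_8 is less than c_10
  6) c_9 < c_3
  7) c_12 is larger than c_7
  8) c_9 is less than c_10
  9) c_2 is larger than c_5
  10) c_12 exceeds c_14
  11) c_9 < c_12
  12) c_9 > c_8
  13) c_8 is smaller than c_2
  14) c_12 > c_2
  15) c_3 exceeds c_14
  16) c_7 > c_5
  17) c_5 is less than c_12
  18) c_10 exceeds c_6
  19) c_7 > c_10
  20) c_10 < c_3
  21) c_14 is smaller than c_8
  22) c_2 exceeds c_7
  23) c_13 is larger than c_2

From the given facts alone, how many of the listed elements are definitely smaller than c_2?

Directly below c_2: c_8, c_5, c_7.
One step further: c_14, c_10 (5 so far).
One step further: c_9, c_6 (7 so far).
Nothing else is reachable below c_2; 7 in all.

7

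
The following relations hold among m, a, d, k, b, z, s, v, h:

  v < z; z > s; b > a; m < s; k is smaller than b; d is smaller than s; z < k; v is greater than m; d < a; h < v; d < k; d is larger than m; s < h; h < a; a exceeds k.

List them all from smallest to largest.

Each adjacent pair is fixed by a given relation: m < d; d < s; s < h; h < v; v < z; z < k; k < a; a < b. Chaining them end to end gives the full order.

m < d < s < h < v < z < k < a < b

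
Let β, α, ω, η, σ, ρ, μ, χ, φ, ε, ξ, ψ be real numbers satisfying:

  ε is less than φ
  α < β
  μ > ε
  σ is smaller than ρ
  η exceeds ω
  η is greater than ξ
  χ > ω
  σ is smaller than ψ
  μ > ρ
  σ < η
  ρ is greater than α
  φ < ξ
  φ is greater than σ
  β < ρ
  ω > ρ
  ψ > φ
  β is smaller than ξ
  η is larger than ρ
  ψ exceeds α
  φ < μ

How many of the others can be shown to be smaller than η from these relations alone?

The elements the relations force below η are α, β, σ, ε, φ, ρ, ξ, ω — no chain reaches any other.
That is 8.

8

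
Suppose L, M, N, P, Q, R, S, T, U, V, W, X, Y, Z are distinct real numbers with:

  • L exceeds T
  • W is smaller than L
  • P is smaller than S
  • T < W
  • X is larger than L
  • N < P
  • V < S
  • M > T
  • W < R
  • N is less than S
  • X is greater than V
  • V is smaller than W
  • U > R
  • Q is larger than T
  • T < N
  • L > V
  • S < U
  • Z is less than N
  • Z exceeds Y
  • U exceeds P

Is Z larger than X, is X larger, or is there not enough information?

Following every chain through Z: above Z we get N, P, S, U; below Z we get Y.
X is not reached, and no chain runs the other way from X to Z.
So the given relations leave the order of Z and X undetermined.

undetermined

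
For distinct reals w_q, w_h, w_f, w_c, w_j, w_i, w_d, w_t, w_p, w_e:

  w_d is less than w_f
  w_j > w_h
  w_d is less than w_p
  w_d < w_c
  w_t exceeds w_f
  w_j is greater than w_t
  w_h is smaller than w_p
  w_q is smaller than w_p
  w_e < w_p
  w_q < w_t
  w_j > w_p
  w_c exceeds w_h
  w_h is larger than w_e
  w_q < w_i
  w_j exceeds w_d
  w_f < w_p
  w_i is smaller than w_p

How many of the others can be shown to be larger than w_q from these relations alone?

4

Directly above w_q: w_i, w_t, w_p.
One step further: w_j (4 so far).
Nothing else is reachable above w_q; 4 in all.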